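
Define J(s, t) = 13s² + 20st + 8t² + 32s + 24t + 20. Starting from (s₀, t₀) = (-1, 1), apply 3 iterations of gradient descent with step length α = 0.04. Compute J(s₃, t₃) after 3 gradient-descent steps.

1.180504936448

∇J = (26s + 20t + 32, 20s + 16t + 24)
(s₁, t₁) = (-1, 1) − 0.04·(26, 20) = (-2.04, 0.2)
(s₂, t₂) = (-2.04, 0.2) − 0.04·(-17.04, -13.6) = (-1.3584, 0.744)
(s₃, t₃) = (-1.3584, 0.744) − 0.04·(11.5616, 8.736) = (-1.820864, 0.39456)
J(-1.820864, 0.39456) = 1.180504936448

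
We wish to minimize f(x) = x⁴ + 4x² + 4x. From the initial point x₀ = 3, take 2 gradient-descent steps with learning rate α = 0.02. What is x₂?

0.15344384

f′(x) = 4x³ + 8x + 4
x₁ = 3 − 0.02·136 = 0.28
x₂ = 0.28 − 0.02·6.327808 = 0.15344384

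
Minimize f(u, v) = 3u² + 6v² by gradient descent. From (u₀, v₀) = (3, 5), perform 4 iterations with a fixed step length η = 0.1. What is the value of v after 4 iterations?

∇f = (6u, 12v)
Step 1: at (3, 5), ∇f = (18, 60) → (3, 5) − 0.1·(18, 60) = (1.2, -1)
Step 2: at (1.2, -1), ∇f = (7.2, -12) → (1.2, -1) − 0.1·(7.2, -12) = (0.48, 0.2)
Step 3: at (0.48, 0.2), ∇f = (2.88, 2.4) → (0.48, 0.2) − 0.1·(2.88, 2.4) = (0.192, -0.04)
Step 4: at (0.192, -0.04), ∇f = (1.152, -0.48) → (0.192, -0.04) − 0.1·(1.152, -0.48) = (0.0768, 0.008)
v = 0.008

0.008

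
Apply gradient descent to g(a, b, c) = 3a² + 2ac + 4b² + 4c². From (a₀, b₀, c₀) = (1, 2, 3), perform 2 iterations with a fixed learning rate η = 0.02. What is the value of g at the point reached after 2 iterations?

28.13377536

∇g = (6a + 2c, 8b, 2a + 8c)
Step 1: at (1, 2, 3), ∇g = (12, 16, 26) → (1, 2, 3) − 0.02·(12, 16, 26) = (0.76, 1.68, 2.48)
Step 2: at (0.76, 1.68, 2.48), ∇g = (9.52, 13.44, 21.36) → (0.76, 1.68, 2.48) − 0.02·(9.52, 13.44, 21.36) = (0.5696, 1.4112, 2.0528)
g(0.5696, 1.4112, 2.0528) = 28.13377536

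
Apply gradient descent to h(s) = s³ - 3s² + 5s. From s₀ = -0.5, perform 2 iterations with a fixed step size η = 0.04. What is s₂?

-1.3407

h′(s) = 3s² - 6s + 5
s₁ = -0.5 − 0.04·8.75 = -0.85
s₂ = -0.85 − 0.04·12.2675 = -1.3407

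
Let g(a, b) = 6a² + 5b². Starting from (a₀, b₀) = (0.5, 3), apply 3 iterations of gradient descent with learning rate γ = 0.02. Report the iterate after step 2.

(0.2888, 1.92)

∇g = (12a, 10b)
Step 1: at (0.5, 3), ∇g = (6, 30) → (0.5, 3) − 0.02·(6, 30) = (0.38, 2.4)
Step 2: at (0.38, 2.4), ∇g = (4.56, 24) → (0.38, 2.4) − 0.02·(4.56, 24) = (0.2888, 1.92)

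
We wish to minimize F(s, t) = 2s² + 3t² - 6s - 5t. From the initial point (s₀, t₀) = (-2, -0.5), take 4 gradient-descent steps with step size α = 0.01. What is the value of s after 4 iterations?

∇F = (4s - 6, 6t - 5)
Step 1: at (-2, -0.5), ∇F = (-14, -8) → (-2, -0.5) − 0.01·(-14, -8) = (-1.86, -0.42)
Step 2: at (-1.86, -0.42), ∇F = (-13.44, -7.52) → (-1.86, -0.42) − 0.01·(-13.44, -7.52) = (-1.7256, -0.3448)
Step 3: at (-1.7256, -0.3448), ∇F = (-12.9024, -7.0688) → (-1.7256, -0.3448) − 0.01·(-12.9024, -7.0688) = (-1.596576, -0.274112)
Step 4: at (-1.596576, -0.274112), ∇F = (-12.386304, -6.644672) → (-1.596576, -0.274112) − 0.01·(-12.386304, -6.644672) = (-1.47271296, -0.20766528)
s = -1.47271296

-1.47271296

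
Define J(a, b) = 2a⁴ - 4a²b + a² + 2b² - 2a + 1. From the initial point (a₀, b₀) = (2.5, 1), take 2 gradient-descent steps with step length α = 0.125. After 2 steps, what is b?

62.3125

∇J = (8a³ - 8ab + 2a - 2, -4a² + 4b)
Step 1: at (2.5, 1), ∇J = (108, -21) → (2.5, 1) − 0.125·(108, -21) = (-11, 3.625)
Step 2: at (-11, 3.625), ∇J = (-10353, -469.5) → (-11, 3.625) − 0.125·(-10353, -469.5) = (1283.125, 62.3125)
b = 62.3125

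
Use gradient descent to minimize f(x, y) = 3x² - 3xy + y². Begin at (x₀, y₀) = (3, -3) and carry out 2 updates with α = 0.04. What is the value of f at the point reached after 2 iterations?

14.97452544

∇f = (6x - 3y, -3x + 2y)
(x₁, y₁) = (3, -3) − 0.04·(27, -15) = (1.92, -2.4)
(x₂, y₂) = (1.92, -2.4) − 0.04·(18.72, -10.56) = (1.1712, -1.9776)
f(1.1712, -1.9776) = 14.97452544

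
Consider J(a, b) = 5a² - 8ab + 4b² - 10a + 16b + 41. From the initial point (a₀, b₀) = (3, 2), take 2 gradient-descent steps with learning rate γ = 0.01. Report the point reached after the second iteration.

(2.9176, 1.8432)

∇J = (10a - 8b - 10, -8a + 8b + 16)
Step 1: at (3, 2), ∇J = (4, 8) → (3, 2) − 0.01·(4, 8) = (2.96, 1.92)
Step 2: at (2.96, 1.92), ∇J = (4.24, 7.68) → (2.96, 1.92) − 0.01·(4.24, 7.68) = (2.9176, 1.8432)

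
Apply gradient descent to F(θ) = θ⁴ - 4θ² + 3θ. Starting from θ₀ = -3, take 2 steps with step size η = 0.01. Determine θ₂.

F′(θ) = 4θ³ - 8θ + 3
Step 1: F′(-3) = -81; θ₁ = -3 − 0.01·(-81) = -2.19
Step 2: F′(-2.19) = -21.493836; θ₂ = -2.19 − 0.01·(-21.493836) = -1.97506164

-1.97506164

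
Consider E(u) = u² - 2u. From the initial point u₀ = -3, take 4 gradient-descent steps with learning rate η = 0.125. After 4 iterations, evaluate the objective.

E′(u) = 2u - 2
u₁ = -3 − 0.125·(-8) = -2
u₂ = -2 − 0.125·(-6) = -1.25
u₃ = -1.25 − 0.125·(-4.5) = -0.6875
u₄ = -0.6875 − 0.125·(-3.375) = -0.265625
E(-0.265625) = 0.601806640625

0.601806640625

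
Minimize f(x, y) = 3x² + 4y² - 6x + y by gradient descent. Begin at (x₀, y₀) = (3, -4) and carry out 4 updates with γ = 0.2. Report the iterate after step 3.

∇f = (6x - 6, 8y + 1)
(x₁, y₁) = (3, -4) − 0.2·(12, -31) = (0.6, 2.2)
(x₂, y₂) = (0.6, 2.2) − 0.2·(-2.4, 18.6) = (1.08, -1.52)
(x₃, y₃) = (1.08, -1.52) − 0.2·(0.48, -11.16) = (0.984, 0.712)

(0.984, 0.712)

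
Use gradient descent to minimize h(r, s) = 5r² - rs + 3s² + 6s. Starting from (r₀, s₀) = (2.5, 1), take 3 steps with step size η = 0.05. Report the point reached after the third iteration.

(0.34475, -0.1734375)

∇h = (10r - s, -r + 6s + 6)
(r₁, s₁) = (2.5, 1) − 0.05·(24, 9.5) = (1.3, 0.525)
(r₂, s₂) = (1.3, 0.525) − 0.05·(12.475, 7.85) = (0.67625, 0.1325)
(r₃, s₃) = (0.67625, 0.1325) − 0.05·(6.63, 6.11875) = (0.34475, -0.1734375)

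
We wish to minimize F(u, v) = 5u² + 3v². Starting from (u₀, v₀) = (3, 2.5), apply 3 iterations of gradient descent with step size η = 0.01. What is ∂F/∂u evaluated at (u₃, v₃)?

∇F = (10u, 6v)
Step 1: at (3, 2.5), ∇F = (30, 15) → (3, 2.5) − 0.01·(30, 15) = (2.7, 2.35)
Step 2: at (2.7, 2.35), ∇F = (27, 14.1) → (2.7, 2.35) − 0.01·(27, 14.1) = (2.43, 2.209)
Step 3: at (2.43, 2.209), ∇F = (24.3, 13.254) → (2.43, 2.209) − 0.01·(24.3, 13.254) = (2.187, 2.07646)
∂F/∂u at (2.187, 2.07646) = 21.87

21.87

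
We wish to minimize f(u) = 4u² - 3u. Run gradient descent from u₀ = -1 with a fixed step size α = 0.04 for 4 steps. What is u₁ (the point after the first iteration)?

f′(u) = 8u - 3
u₁ = -1 − 0.04·(-11) = -0.56

-0.56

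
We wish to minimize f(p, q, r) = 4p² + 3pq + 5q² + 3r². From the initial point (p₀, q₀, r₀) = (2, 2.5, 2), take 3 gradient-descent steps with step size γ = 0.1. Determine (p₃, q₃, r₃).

∇f = (8p + 3q, 3p + 10q, 6r)
(p₁, q₁, r₁) = (2, 2.5, 2) − 0.1·(23.5, 31, 12) = (-0.35, -0.6, 0.8)
(p₂, q₂, r₂) = (-0.35, -0.6, 0.8) − 0.1·(-4.6, -7.05, 4.8) = (0.11, 0.105, 0.32)
(p₃, q₃, r₃) = (0.11, 0.105, 0.32) − 0.1·(1.195, 1.38, 1.92) = (-0.0095, -0.033, 0.128)

(-0.0095, -0.033, 0.128)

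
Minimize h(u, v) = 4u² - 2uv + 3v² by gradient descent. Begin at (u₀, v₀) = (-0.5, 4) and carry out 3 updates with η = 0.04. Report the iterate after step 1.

∇h = (8u - 2v, -2u + 6v)
(u₁, v₁) = (-0.5, 4) − 0.04·(-12, 25) = (-0.02, 3)

(-0.02, 3)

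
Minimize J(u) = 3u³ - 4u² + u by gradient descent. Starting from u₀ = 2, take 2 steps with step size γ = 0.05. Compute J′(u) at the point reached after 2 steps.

0.881917640625

J′(u) = 9u² - 8u + 1
Step 1: J′(2) = 21; u₁ = 2 − 0.05·21 = 0.95
Step 2: J′(0.95) = 1.5225; u₂ = 0.95 − 0.05·1.5225 = 0.873875
J′(u) at (0.873875) = 0.881917640625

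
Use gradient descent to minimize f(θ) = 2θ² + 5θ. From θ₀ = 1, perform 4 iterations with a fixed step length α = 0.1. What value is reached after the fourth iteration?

f′(θ) = 4θ + 5
Step 1: f′(1) = 9; θ₁ = 1 − 0.1·9 = 0.1
Step 2: f′(0.1) = 5.4; θ₂ = 0.1 − 0.1·5.4 = -0.44
Step 3: f′(-0.44) = 3.24; θ₃ = -0.44 − 0.1·3.24 = -0.764
Step 4: f′(-0.764) = 1.944; θ₄ = -0.764 − 0.1·1.944 = -0.9584

-0.9584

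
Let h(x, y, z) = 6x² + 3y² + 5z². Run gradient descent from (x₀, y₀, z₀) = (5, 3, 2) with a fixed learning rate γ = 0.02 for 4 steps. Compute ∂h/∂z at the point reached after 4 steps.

8.192

∇h = (12x, 6y, 10z)
Step 1: at (5, 3, 2), ∇h = (60, 18, 20) → (5, 3, 2) − 0.02·(60, 18, 20) = (3.8, 2.64, 1.6)
Step 2: at (3.8, 2.64, 1.6), ∇h = (45.6, 15.84, 16) → (3.8, 2.64, 1.6) − 0.02·(45.6, 15.84, 16) = (2.888, 2.3232, 1.28)
Step 3: at (2.888, 2.3232, 1.28), ∇h = (34.656, 13.9392, 12.8) → (2.888, 2.3232, 1.28) − 0.02·(34.656, 13.9392, 12.8) = (2.19488, 2.044416, 1.024)
Step 4: at (2.19488, 2.044416, 1.024), ∇h = (26.33856, 12.266496, 10.24) → (2.19488, 2.044416, 1.024) − 0.02·(26.33856, 12.266496, 10.24) = (1.6681088, 1.79908608, 0.8192)
∂h/∂z at (1.6681088, 1.79908608, 0.8192) = 8.192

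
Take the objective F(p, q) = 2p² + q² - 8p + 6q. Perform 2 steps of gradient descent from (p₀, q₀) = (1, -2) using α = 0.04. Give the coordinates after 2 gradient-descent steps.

∇F = (4p - 8, 2q + 6)
Step 1: at (1, -2), ∇F = (-4, 2) → (1, -2) − 0.04·(-4, 2) = (1.16, -2.08)
Step 2: at (1.16, -2.08), ∇F = (-3.36, 1.84) → (1.16, -2.08) − 0.04·(-3.36, 1.84) = (1.2944, -2.1536)

(1.2944, -2.1536)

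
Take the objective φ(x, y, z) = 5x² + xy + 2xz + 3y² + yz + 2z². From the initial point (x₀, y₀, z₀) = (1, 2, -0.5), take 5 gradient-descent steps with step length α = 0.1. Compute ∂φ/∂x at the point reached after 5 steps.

∇φ = (10x + y + 2z, x + 6y + z, 2x + y + 4z)
(x₁, y₁, z₁) = (1, 2, -0.5) − 0.1·(11, 12.5, 2) = (-0.1, 0.75, -0.7)
(x₂, y₂, z₂) = (-0.1, 0.75, -0.7) − 0.1·(-1.65, 3.7, -2.25) = (0.065, 0.38, -0.475)
(x₃, y₃, z₃) = (0.065, 0.38, -0.475) − 0.1·(0.08, 1.87, -1.39) = (0.057, 0.193, -0.336)
(x₄, y₄, z₄) = (0.057, 0.193, -0.336) − 0.1·(0.091, 0.879, -1.037) = (0.0479, 0.1051, -0.2323)
(x₅, y₅, z₅) = (0.0479, 0.1051, -0.2323) − 0.1·(0.1195, 0.4462, -0.7283) = (0.03595, 0.06048, -0.15947)
∂φ/∂x at (0.03595, 0.06048, -0.15947) = 0.10104

0.10104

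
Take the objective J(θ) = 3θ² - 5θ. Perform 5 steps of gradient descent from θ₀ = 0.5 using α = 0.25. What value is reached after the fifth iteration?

J′(θ) = 6θ - 5
Step 1: J′(0.5) = -2; θ₁ = 0.5 − 0.25·(-2) = 1
Step 2: J′(1) = 1; θ₂ = 1 − 0.25·1 = 0.75
Step 3: J′(0.75) = -0.5; θ₃ = 0.75 − 0.25·(-0.5) = 0.875
Step 4: J′(0.875) = 0.25; θ₄ = 0.875 − 0.25·0.25 = 0.8125
Step 5: J′(0.8125) = -0.125; θ₅ = 0.8125 − 0.25·(-0.125) = 0.84375

0.84375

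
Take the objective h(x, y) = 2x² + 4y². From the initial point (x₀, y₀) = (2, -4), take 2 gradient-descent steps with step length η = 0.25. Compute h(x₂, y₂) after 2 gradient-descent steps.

64

∇h = (4x, 8y)
(x₁, y₁) = (2, -4) − 0.25·(8, -32) = (0, 4)
(x₂, y₂) = (0, 4) − 0.25·(0, 32) = (0, -4)
h(0, -4) = 64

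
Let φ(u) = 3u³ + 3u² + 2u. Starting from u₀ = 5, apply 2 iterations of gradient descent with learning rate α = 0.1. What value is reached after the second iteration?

-394.121

φ′(u) = 9u² + 6u + 2
u₁ = 5 − 0.1·257 = -20.7
u₂ = -20.7 − 0.1·3734.21 = -394.121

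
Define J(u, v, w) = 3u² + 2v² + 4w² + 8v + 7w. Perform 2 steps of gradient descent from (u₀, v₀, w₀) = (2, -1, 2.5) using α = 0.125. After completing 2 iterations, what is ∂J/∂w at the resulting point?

0

∇J = (6u, 4v + 8, 8w + 7)
Step 1: at (2, -1, 2.5), ∇J = (12, 4, 27) → (2, -1, 2.5) − 0.125·(12, 4, 27) = (0.5, -1.5, -0.875)
Step 2: at (0.5, -1.5, -0.875), ∇J = (3, 2, 0) → (0.5, -1.5, -0.875) − 0.125·(3, 2, 0) = (0.125, -1.75, -0.875)
∂J/∂w at (0.125, -1.75, -0.875) = 0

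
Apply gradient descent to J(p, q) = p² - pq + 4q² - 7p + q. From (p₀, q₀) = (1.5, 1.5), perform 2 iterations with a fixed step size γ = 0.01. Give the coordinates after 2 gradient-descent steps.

∇J = (2p - q - 7, -p + 8q + 1)
Step 1: at (1.5, 1.5), ∇J = (-5.5, 11.5) → (1.5, 1.5) − 0.01·(-5.5, 11.5) = (1.555, 1.385)
Step 2: at (1.555, 1.385), ∇J = (-5.275, 10.525) → (1.555, 1.385) − 0.01·(-5.275, 10.525) = (1.60775, 1.27975)

(1.60775, 1.27975)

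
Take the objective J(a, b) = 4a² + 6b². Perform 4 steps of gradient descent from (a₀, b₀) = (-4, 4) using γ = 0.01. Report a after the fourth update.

∇J = (8a, 12b)
(a₁, b₁) = (-4, 4) − 0.01·(-32, 48) = (-3.68, 3.52)
(a₂, b₂) = (-3.68, 3.52) − 0.01·(-29.44, 42.24) = (-3.3856, 3.0976)
(a₃, b₃) = (-3.3856, 3.0976) − 0.01·(-27.0848, 37.1712) = (-3.114752, 2.725888)
(a₄, b₄) = (-3.114752, 2.725888) − 0.01·(-24.918016, 32.710656) = (-2.86557184, 2.39878144)
a = -2.86557184

-2.86557184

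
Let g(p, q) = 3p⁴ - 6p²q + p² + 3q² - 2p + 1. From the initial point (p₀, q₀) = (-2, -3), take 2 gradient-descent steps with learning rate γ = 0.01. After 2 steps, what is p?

∇g = (12p³ - 12pq + 2p - 2, -6p² + 6q)
Step 1: at (-2, -3), ∇g = (-174, -42) → (-2, -3) − 0.01·(-174, -42) = (-0.26, -2.58)
Step 2: at (-0.26, -2.58), ∇g = (-10.780512, -15.8856) → (-0.26, -2.58) − 0.01·(-10.780512, -15.8856) = (-0.15219488, -2.421144)
p = -0.15219488

-0.15219488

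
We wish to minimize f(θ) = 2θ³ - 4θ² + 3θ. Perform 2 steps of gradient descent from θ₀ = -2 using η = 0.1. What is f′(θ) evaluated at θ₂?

f′(θ) = 6θ² - 8θ + 3
θ₁ = -2 − 0.1·43 = -6.3
θ₂ = -6.3 − 0.1·291.54 = -35.454
f′(θ) at (-35.454) = 7828.548696

7828.548696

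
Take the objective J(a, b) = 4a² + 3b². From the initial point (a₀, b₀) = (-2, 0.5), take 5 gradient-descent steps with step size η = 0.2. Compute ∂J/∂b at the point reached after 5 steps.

∇J = (8a, 6b)
(a₁, b₁) = (-2, 0.5) − 0.2·(-16, 3) = (1.2, -0.1)
(a₂, b₂) = (1.2, -0.1) − 0.2·(9.6, -0.6) = (-0.72, 0.02)
(a₃, b₃) = (-0.72, 0.02) − 0.2·(-5.76, 0.12) = (0.432, -0.004)
(a₄, b₄) = (0.432, -0.004) − 0.2·(3.456, -0.024) = (-0.2592, 0.0008)
(a₅, b₅) = (-0.2592, 0.0008) − 0.2·(-2.0736, 0.0048) = (0.15552, -0.00016)
∂J/∂b at (0.15552, -0.00016) = -0.00096

-0.00096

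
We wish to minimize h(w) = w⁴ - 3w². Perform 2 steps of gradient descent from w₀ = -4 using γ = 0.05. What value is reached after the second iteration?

h′(w) = 4w³ - 6w
Step 1: h′(-4) = -232; w₁ = -4 − 0.05·(-232) = 7.6
Step 2: h′(7.6) = 1710.304; w₂ = 7.6 − 0.05·1710.304 = -77.9152

-77.9152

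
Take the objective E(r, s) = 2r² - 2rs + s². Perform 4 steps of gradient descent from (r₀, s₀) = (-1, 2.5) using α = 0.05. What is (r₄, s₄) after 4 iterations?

∇E = (4r - 2s, -2r + 2s)
(r₁, s₁) = (-1, 2.5) − 0.05·(-9, 7) = (-0.55, 2.15)
(r₂, s₂) = (-0.55, 2.15) − 0.05·(-6.5, 5.4) = (-0.225, 1.88)
(r₃, s₃) = (-0.225, 1.88) − 0.05·(-4.66, 4.21) = (0.008, 1.6695)
(r₄, s₄) = (0.008, 1.6695) − 0.05·(-3.307, 3.323) = (0.17335, 1.50335)

(0.17335, 1.50335)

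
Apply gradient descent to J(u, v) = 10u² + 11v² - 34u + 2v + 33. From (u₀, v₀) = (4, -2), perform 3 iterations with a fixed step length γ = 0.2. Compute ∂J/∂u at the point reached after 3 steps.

∇J = (20u - 34, 22v + 2)
Step 1: at (4, -2), ∇J = (46, -42) → (4, -2) − 0.2·(46, -42) = (-5.2, 6.4)
Step 2: at (-5.2, 6.4), ∇J = (-138, 142.8) → (-5.2, 6.4) − 0.2·(-138, 142.8) = (22.4, -22.16)
Step 3: at (22.4, -22.16), ∇J = (414, -485.52) → (22.4, -22.16) − 0.2·(414, -485.52) = (-60.4, 74.944)
∂J/∂u at (-60.4, 74.944) = -1242

-1242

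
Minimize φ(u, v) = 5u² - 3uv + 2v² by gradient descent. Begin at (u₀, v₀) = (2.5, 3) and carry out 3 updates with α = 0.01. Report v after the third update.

∇φ = (10u - 3v, -3u + 4v)
(u₁, v₁) = (2.5, 3) − 0.01·(16, 4.5) = (2.34, 2.955)
(u₂, v₂) = (2.34, 2.955) − 0.01·(14.535, 4.8) = (2.19465, 2.907)
(u₃, v₃) = (2.19465, 2.907) − 0.01·(13.2255, 5.04405) = (2.062395, 2.8565595)
v = 2.8565595

2.8565595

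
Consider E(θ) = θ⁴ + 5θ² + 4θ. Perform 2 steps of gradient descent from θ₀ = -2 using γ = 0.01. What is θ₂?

E′(θ) = 4θ³ + 10θ + 4
θ₁ = -2 − 0.01·(-48) = -1.52
θ₂ = -1.52 − 0.01·(-25.247232) = -1.26752768

-1.26752768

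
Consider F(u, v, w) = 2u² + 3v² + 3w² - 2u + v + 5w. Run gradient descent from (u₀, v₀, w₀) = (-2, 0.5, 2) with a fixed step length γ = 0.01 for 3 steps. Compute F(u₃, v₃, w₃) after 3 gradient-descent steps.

24.65199597304

∇F = (4u - 2, 6v + 1, 6w + 5)
Step 1: at (-2, 0.5, 2), ∇F = (-10, 4, 17) → (-2, 0.5, 2) − 0.01·(-10, 4, 17) = (-1.9, 0.46, 1.83)
Step 2: at (-1.9, 0.46, 1.83), ∇F = (-9.6, 3.76, 15.98) → (-1.9, 0.46, 1.83) − 0.01·(-9.6, 3.76, 15.98) = (-1.804, 0.4224, 1.6702)
Step 3: at (-1.804, 0.4224, 1.6702), ∇F = (-9.216, 3.5344, 15.0212) → (-1.804, 0.4224, 1.6702) − 0.01·(-9.216, 3.5344, 15.0212) = (-1.71184, 0.387056, 1.519988)
F(-1.71184, 0.387056, 1.519988) = 24.65199597304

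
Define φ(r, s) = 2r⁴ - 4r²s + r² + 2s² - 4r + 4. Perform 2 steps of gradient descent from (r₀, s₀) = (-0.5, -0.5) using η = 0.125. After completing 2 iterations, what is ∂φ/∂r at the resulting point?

-0.369140625

∇φ = (8r³ - 8rs + 2r - 4, -4r² + 4s)
Step 1: at (-0.5, -0.5), ∇φ = (-8, -3) → (-0.5, -0.5) − 0.125·(-8, -3) = (0.5, -0.125)
Step 2: at (0.5, -0.125), ∇φ = (-1.5, -1.5) → (0.5, -0.125) − 0.125·(-1.5, -1.5) = (0.6875, 0.0625)
∂φ/∂r at (0.6875, 0.0625) = -0.369140625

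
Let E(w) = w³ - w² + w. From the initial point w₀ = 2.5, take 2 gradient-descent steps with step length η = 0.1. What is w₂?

0.8148125

E′(w) = 3w² - 2w + 1
w₁ = 2.5 − 0.1·14.75 = 1.025
w₂ = 1.025 − 0.1·2.101875 = 0.8148125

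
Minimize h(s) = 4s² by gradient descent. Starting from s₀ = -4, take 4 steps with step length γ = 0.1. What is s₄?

-0.0064

h′(s) = 8s
Step 1: h′(-4) = -32; s₁ = -4 − 0.1·(-32) = -0.8
Step 2: h′(-0.8) = -6.4; s₂ = -0.8 − 0.1·(-6.4) = -0.16
Step 3: h′(-0.16) = -1.28; s₃ = -0.16 − 0.1·(-1.28) = -0.032
Step 4: h′(-0.032) = -0.256; s₄ = -0.032 − 0.1·(-0.256) = -0.0064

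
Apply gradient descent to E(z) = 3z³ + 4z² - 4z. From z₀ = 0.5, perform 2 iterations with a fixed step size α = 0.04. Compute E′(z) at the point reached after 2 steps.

E′(z) = 9z² + 8z - 4
z₁ = 0.5 − 0.04·2.25 = 0.41
z₂ = 0.41 − 0.04·0.7929 = 0.378284
E′(z) at (0.378284) = 0.314161061904

0.314161061904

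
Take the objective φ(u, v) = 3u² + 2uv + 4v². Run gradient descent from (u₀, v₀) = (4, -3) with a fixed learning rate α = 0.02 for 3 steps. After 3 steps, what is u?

3.009024

∇φ = (6u + 2v, 2u + 8v)
Step 1: at (4, -3), ∇φ = (18, -16) → (4, -3) − 0.02·(18, -16) = (3.64, -2.68)
Step 2: at (3.64, -2.68), ∇φ = (16.48, -14.16) → (3.64, -2.68) − 0.02·(16.48, -14.16) = (3.3104, -2.3968)
Step 3: at (3.3104, -2.3968), ∇φ = (15.0688, -12.5536) → (3.3104, -2.3968) − 0.02·(15.0688, -12.5536) = (3.009024, -2.145728)
u = 3.009024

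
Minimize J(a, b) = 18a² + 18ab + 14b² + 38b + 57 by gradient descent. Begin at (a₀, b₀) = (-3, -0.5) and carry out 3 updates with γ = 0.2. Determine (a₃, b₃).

∇J = (36a + 18b, 18a + 28b + 38)
(a₁, b₁) = (-3, -0.5) − 0.2·(-117, -30) = (20.4, 5.5)
(a₂, b₂) = (20.4, 5.5) − 0.2·(833.4, 559.2) = (-146.28, -106.34)
(a₃, b₃) = (-146.28, -106.34) − 0.2·(-7180.2, -5572.56) = (1289.76, 1008.172)

(1289.76, 1008.172)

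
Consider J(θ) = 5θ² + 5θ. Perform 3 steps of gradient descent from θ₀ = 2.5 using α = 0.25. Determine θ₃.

-10.625

J′(θ) = 10θ + 5
Step 1: J′(2.5) = 30; θ₁ = 2.5 − 0.25·30 = -5
Step 2: J′(-5) = -45; θ₂ = -5 − 0.25·(-45) = 6.25
Step 3: J′(6.25) = 67.5; θ₃ = 6.25 − 0.25·67.5 = -10.625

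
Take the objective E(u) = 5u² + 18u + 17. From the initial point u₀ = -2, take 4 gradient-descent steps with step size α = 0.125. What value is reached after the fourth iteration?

E′(u) = 10u + 18
Step 1: E′(-2) = -2; u₁ = -2 − 0.125·(-2) = -1.75
Step 2: E′(-1.75) = 0.5; u₂ = -1.75 − 0.125·0.5 = -1.8125
Step 3: E′(-1.8125) = -0.125; u₃ = -1.8125 − 0.125·(-0.125) = -1.796875
Step 4: E′(-1.796875) = 0.03125; u₄ = -1.796875 − 0.125·0.03125 = -1.80078125

-1.80078125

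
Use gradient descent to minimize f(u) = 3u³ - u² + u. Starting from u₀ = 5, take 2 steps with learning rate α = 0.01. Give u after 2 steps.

2.160896

f′(u) = 9u² - 2u + 1
u₁ = 5 − 0.01·216 = 2.84
u₂ = 2.84 − 0.01·67.9104 = 2.160896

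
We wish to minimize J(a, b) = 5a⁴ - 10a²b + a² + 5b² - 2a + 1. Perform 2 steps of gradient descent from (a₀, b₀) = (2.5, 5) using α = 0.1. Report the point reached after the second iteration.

∇J = (20a³ - 20ab + 2a - 2, -10a² + 10b)
Step 1: at (2.5, 5), ∇J = (65.5, -12.5) → (2.5, 5) − 0.1·(65.5, -12.5) = (-4.05, 6.25)
Step 2: at (-4.05, 6.25), ∇J = (-832.4525, -101.525) → (-4.05, 6.25) − 0.1·(-832.4525, -101.525) = (79.19525, 16.4025)

(79.19525, 16.4025)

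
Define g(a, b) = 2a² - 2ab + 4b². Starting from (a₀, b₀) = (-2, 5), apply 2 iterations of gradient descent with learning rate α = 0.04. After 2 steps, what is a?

-0.816

∇g = (4a - 2b, -2a + 8b)
(a₁, b₁) = (-2, 5) − 0.04·(-18, 44) = (-1.28, 3.24)
(a₂, b₂) = (-1.28, 3.24) − 0.04·(-11.6, 28.48) = (-0.816, 2.1008)
a = -0.816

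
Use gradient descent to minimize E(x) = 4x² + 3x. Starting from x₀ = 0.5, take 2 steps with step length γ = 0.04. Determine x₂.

0.0296

E′(x) = 8x + 3
x₁ = 0.5 − 0.04·7 = 0.22
x₂ = 0.22 − 0.04·4.76 = 0.0296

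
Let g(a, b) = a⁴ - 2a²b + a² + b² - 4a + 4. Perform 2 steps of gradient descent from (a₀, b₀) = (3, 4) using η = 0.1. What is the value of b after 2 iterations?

6.048

∇g = (4a³ - 4ab + 2a - 4, -2a² + 2b)
Step 1: at (3, 4), ∇g = (62, -10) → (3, 4) − 0.1·(62, -10) = (-3.2, 5)
Step 2: at (-3.2, 5), ∇g = (-77.472, -10.48) → (-3.2, 5) − 0.1·(-77.472, -10.48) = (4.5472, 6.048)
b = 6.048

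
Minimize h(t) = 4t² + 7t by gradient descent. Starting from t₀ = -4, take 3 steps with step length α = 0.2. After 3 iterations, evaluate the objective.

-1.24

h′(t) = 8t + 7
t₁ = -4 − 0.2·(-25) = 1
t₂ = 1 − 0.2·15 = -2
t₃ = -2 − 0.2·(-9) = -0.2
h(-0.2) = -1.24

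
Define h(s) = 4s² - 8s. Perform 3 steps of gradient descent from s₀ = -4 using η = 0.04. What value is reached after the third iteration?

h′(s) = 8s - 8
Step 1: h′(-4) = -40; s₁ = -4 − 0.04·(-40) = -2.4
Step 2: h′(-2.4) = -27.2; s₂ = -2.4 − 0.04·(-27.2) = -1.312
Step 3: h′(-1.312) = -18.496; s₃ = -1.312 − 0.04·(-18.496) = -0.57216

-0.57216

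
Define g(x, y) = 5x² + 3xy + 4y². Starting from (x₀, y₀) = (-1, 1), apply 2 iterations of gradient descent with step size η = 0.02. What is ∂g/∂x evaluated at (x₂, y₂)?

∇g = (10x + 3y, 3x + 8y)
(x₁, y₁) = (-1, 1) − 0.02·(-7, 5) = (-0.86, 0.9)
(x₂, y₂) = (-0.86, 0.9) − 0.02·(-5.9, 4.62) = (-0.742, 0.8076)
∂g/∂x at (-0.742, 0.8076) = -4.9972

-4.9972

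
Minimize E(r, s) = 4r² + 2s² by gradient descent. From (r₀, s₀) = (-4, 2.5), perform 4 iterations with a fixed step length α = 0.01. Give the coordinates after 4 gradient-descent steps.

∇E = (8r, 4s)
Step 1: at (-4, 2.5), ∇E = (-32, 10) → (-4, 2.5) − 0.01·(-32, 10) = (-3.68, 2.4)
Step 2: at (-3.68, 2.4), ∇E = (-29.44, 9.6) → (-3.68, 2.4) − 0.01·(-29.44, 9.6) = (-3.3856, 2.304)
Step 3: at (-3.3856, 2.304), ∇E = (-27.0848, 9.216) → (-3.3856, 2.304) − 0.01·(-27.0848, 9.216) = (-3.114752, 2.21184)
Step 4: at (-3.114752, 2.21184), ∇E = (-24.918016, 8.84736) → (-3.114752, 2.21184) − 0.01·(-24.918016, 8.84736) = (-2.86557184, 2.1233664)

(-2.86557184, 2.1233664)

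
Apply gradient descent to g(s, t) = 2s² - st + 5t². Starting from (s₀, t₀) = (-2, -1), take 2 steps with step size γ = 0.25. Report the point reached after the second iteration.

(0.25, -1.5625)

∇g = (4s - t, -s + 10t)
(s₁, t₁) = (-2, -1) − 0.25·(-7, -8) = (-0.25, 1)
(s₂, t₂) = (-0.25, 1) − 0.25·(-2, 10.25) = (0.25, -1.5625)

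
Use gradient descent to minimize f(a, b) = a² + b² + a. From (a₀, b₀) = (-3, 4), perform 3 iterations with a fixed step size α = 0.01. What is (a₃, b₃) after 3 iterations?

(-2.85298, 3.764768)

∇f = (2a + 1, 2b)
Step 1: at (-3, 4), ∇f = (-5, 8) → (-3, 4) − 0.01·(-5, 8) = (-2.95, 3.92)
Step 2: at (-2.95, 3.92), ∇f = (-4.9, 7.84) → (-2.95, 3.92) − 0.01·(-4.9, 7.84) = (-2.901, 3.8416)
Step 3: at (-2.901, 3.8416), ∇f = (-4.802, 7.6832) → (-2.901, 3.8416) − 0.01·(-4.802, 7.6832) = (-2.85298, 3.764768)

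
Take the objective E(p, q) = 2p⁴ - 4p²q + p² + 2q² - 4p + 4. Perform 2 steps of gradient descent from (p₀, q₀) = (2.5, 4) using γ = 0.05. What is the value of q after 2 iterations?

∇E = (8p³ - 8pq + 2p - 4, -4p² + 4q)
(p₁, q₁) = (2.5, 4) − 0.05·(46, -9) = (0.2, 4.45)
(p₂, q₂) = (0.2, 4.45) − 0.05·(-10.656, 17.64) = (0.7328, 3.568)
q = 3.568

3.568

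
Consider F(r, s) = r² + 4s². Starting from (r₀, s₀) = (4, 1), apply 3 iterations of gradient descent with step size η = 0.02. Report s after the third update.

0.592704

∇F = (2r, 8s)
Step 1: at (4, 1), ∇F = (8, 8) → (4, 1) − 0.02·(8, 8) = (3.84, 0.84)
Step 2: at (3.84, 0.84), ∇F = (7.68, 6.72) → (3.84, 0.84) − 0.02·(7.68, 6.72) = (3.6864, 0.7056)
Step 3: at (3.6864, 0.7056), ∇F = (7.3728, 5.6448) → (3.6864, 0.7056) − 0.02·(7.3728, 5.6448) = (3.538944, 0.592704)
s = 0.592704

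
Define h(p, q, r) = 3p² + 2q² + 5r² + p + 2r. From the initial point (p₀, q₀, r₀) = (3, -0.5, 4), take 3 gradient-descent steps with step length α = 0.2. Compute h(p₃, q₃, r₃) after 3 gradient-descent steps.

∇h = (6p + 1, 4q, 10r + 2)
(p₁, q₁, r₁) = (3, -0.5, 4) − 0.2·(19, -2, 42) = (-0.8, -0.1, -4.4)
(p₂, q₂, r₂) = (-0.8, -0.1, -4.4) − 0.2·(-3.8, -0.4, -42) = (-0.04, -0.02, 4)
(p₃, q₃, r₃) = (-0.04, -0.02, 4) − 0.2·(0.76, -0.08, 42) = (-0.192, -0.004, -4.4)
h(-0.192, -0.004, -4.4) = 87.918624

87.918624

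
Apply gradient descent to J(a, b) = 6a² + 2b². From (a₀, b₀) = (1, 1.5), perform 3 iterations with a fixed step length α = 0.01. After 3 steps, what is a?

∇J = (12a, 4b)
Step 1: at (1, 1.5), ∇J = (12, 6) → (1, 1.5) − 0.01·(12, 6) = (0.88, 1.44)
Step 2: at (0.88, 1.44), ∇J = (10.56, 5.76) → (0.88, 1.44) − 0.01·(10.56, 5.76) = (0.7744, 1.3824)
Step 3: at (0.7744, 1.3824), ∇J = (9.2928, 5.5296) → (0.7744, 1.3824) − 0.01·(9.2928, 5.5296) = (0.681472, 1.327104)
a = 0.681472

0.681472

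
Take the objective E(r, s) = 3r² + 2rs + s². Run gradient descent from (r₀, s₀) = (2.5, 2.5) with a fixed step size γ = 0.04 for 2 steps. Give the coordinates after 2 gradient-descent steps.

(1.124, 1.796)

∇E = (6r + 2s, 2r + 2s)
(r₁, s₁) = (2.5, 2.5) − 0.04·(20, 10) = (1.7, 2.1)
(r₂, s₂) = (1.7, 2.1) − 0.04·(14.4, 7.6) = (1.124, 1.796)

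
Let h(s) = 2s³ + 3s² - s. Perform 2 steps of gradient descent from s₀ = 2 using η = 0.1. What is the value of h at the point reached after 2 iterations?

h′(s) = 6s² + 6s - 1
s₁ = 2 − 0.1·35 = -1.5
s₂ = -1.5 − 0.1·3.5 = -1.85
h(-1.85) = -0.54575

-0.54575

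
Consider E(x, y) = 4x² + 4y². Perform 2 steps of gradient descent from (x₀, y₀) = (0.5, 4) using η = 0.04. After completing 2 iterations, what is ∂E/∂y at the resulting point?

∇E = (8x, 8y)
Step 1: at (0.5, 4), ∇E = (4, 32) → (0.5, 4) − 0.04·(4, 32) = (0.34, 2.72)
Step 2: at (0.34, 2.72), ∇E = (2.72, 21.76) → (0.34, 2.72) − 0.04·(2.72, 21.76) = (0.2312, 1.8496)
∂E/∂y at (0.2312, 1.8496) = 14.7968

14.7968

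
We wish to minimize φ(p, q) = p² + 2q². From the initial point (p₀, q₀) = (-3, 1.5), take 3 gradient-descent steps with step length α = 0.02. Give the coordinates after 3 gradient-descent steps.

∇φ = (2p, 4q)
(p₁, q₁) = (-3, 1.5) − 0.02·(-6, 6) = (-2.88, 1.38)
(p₂, q₂) = (-2.88, 1.38) − 0.02·(-5.76, 5.52) = (-2.7648, 1.2696)
(p₃, q₃) = (-2.7648, 1.2696) − 0.02·(-5.5296, 5.0784) = (-2.654208, 1.168032)

(-2.654208, 1.168032)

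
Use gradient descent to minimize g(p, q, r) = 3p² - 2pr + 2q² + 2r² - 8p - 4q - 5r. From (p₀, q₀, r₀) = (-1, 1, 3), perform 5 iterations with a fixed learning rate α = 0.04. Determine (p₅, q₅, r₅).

(1.33428992, 1, 2.09638912)

∇g = (6p - 2r - 8, 4q - 4, -2p + 4r - 5)
(p₁, q₁, r₁) = (-1, 1, 3) − 0.04·(-20, 0, 9) = (-0.2, 1, 2.64)
(p₂, q₂, r₂) = (-0.2, 1, 2.64) − 0.04·(-14.48, 0, 5.96) = (0.3792, 1, 2.4016)
(p₃, q₃, r₃) = (0.3792, 1, 2.4016) − 0.04·(-10.528, 0, 3.848) = (0.80032, 1, 2.24768)
(p₄, q₄, r₄) = (0.80032, 1, 2.24768) − 0.04·(-7.69344, 0, 2.39008) = (1.1080576, 1, 2.1520768)
(p₅, q₅, r₅) = (1.1080576, 1, 2.1520768) − 0.04·(-5.655808, 0, 1.392192) = (1.33428992, 1, 2.09638912)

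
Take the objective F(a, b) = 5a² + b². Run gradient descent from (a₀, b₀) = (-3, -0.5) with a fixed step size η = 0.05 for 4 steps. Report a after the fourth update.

∇F = (10a, 2b)
(a₁, b₁) = (-3, -0.5) − 0.05·(-30, -1) = (-1.5, -0.45)
(a₂, b₂) = (-1.5, -0.45) − 0.05·(-15, -0.9) = (-0.75, -0.405)
(a₃, b₃) = (-0.75, -0.405) − 0.05·(-7.5, -0.81) = (-0.375, -0.3645)
(a₄, b₄) = (-0.375, -0.3645) − 0.05·(-3.75, -0.729) = (-0.1875, -0.32805)
a = -0.1875

-0.1875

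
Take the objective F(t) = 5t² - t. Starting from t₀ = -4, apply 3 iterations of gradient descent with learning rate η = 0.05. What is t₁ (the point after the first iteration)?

F′(t) = 10t - 1
t₁ = -4 − 0.05·(-41) = -1.95

-1.95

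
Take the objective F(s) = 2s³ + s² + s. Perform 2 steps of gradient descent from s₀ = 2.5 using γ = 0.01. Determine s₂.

1.7578465

F′(s) = 6s² + 2s + 1
s₁ = 2.5 − 0.01·43.5 = 2.065
s₂ = 2.065 − 0.01·30.71535 = 1.7578465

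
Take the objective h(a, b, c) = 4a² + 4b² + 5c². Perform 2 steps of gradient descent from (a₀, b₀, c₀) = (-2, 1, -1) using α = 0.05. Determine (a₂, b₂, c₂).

∇h = (8a, 8b, 10c)
Step 1: at (-2, 1, -1), ∇h = (-16, 8, -10) → (-2, 1, -1) − 0.05·(-16, 8, -10) = (-1.2, 0.6, -0.5)
Step 2: at (-1.2, 0.6, -0.5), ∇h = (-9.6, 4.8, -5) → (-1.2, 0.6, -0.5) − 0.05·(-9.6, 4.8, -5) = (-0.72, 0.36, -0.25)

(-0.72, 0.36, -0.25)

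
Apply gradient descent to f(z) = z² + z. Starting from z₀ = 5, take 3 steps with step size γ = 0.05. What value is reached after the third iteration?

3.5095

f′(z) = 2z + 1
z₁ = 5 − 0.05·11 = 4.45
z₂ = 4.45 − 0.05·9.9 = 3.955
z₃ = 3.955 − 0.05·8.91 = 3.5095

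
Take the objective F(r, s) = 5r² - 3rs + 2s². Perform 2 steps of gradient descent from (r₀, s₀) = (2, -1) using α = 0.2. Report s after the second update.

∇F = (10r - 3s, -3r + 4s)
Step 1: at (2, -1), ∇F = (23, -10) → (2, -1) − 0.2·(23, -10) = (-2.6, 1)
Step 2: at (-2.6, 1), ∇F = (-29, 11.8) → (-2.6, 1) − 0.2·(-29, 11.8) = (3.2, -1.36)
s = -1.36

-1.36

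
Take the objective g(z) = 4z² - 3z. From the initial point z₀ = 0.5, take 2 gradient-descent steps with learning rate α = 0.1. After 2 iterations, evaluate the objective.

-0.5624

g′(z) = 8z - 3
z₁ = 0.5 − 0.1·1 = 0.4
z₂ = 0.4 − 0.1·0.2 = 0.38
g(0.38) = -0.5624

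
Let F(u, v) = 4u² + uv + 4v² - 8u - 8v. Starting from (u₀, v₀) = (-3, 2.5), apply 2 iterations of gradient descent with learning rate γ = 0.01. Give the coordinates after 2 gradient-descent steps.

(-2.4327, 2.32425)

∇F = (8u + v - 8, u + 8v - 8)
Step 1: at (-3, 2.5), ∇F = (-29.5, 9) → (-3, 2.5) − 0.01·(-29.5, 9) = (-2.705, 2.41)
Step 2: at (-2.705, 2.41), ∇F = (-27.23, 8.575) → (-2.705, 2.41) − 0.01·(-27.23, 8.575) = (-2.4327, 2.32425)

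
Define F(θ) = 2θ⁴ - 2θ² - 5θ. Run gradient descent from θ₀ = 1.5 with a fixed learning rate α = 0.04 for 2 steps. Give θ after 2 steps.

F′(θ) = 8θ³ - 4θ - 5
θ₁ = 1.5 − 0.04·16 = 0.86
θ₂ = 0.86 − 0.04·(-3.351552) = 0.99406208

0.99406208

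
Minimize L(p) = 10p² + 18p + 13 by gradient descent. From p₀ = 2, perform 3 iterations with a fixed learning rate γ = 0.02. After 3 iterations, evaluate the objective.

L′(p) = 20p + 18
p₁ = 2 − 0.02·58 = 0.84
p₂ = 0.84 − 0.02·34.8 = 0.144
p₃ = 0.144 − 0.02·20.88 = -0.2736
L(-0.2736) = 8.8237696

8.8237696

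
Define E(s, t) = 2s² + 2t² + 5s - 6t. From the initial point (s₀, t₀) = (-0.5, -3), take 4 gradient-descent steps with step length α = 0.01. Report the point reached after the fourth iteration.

(-0.61299008, -2.32205952)

∇E = (4s + 5, 4t - 6)
(s₁, t₁) = (-0.5, -3) − 0.01·(3, -18) = (-0.53, -2.82)
(s₂, t₂) = (-0.53, -2.82) − 0.01·(2.88, -17.28) = (-0.5588, -2.6472)
(s₃, t₃) = (-0.5588, -2.6472) − 0.01·(2.7648, -16.5888) = (-0.586448, -2.481312)
(s₄, t₄) = (-0.586448, -2.481312) − 0.01·(2.654208, -15.925248) = (-0.61299008, -2.32205952)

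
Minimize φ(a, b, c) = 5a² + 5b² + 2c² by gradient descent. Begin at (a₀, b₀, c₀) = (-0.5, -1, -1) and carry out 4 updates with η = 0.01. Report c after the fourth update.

∇φ = (10a, 10b, 4c)
Step 1: at (-0.5, -1, -1), ∇φ = (-5, -10, -4) → (-0.5, -1, -1) − 0.01·(-5, -10, -4) = (-0.45, -0.9, -0.96)
Step 2: at (-0.45, -0.9, -0.96), ∇φ = (-4.5, -9, -3.84) → (-0.45, -0.9, -0.96) − 0.01·(-4.5, -9, -3.84) = (-0.405, -0.81, -0.9216)
Step 3: at (-0.405, -0.81, -0.9216), ∇φ = (-4.05, -8.1, -3.6864) → (-0.405, -0.81, -0.9216) − 0.01·(-4.05, -8.1, -3.6864) = (-0.3645, -0.729, -0.884736)
Step 4: at (-0.3645, -0.729, -0.884736), ∇φ = (-3.645, -7.29, -3.538944) → (-0.3645, -0.729, -0.884736) − 0.01·(-3.645, -7.29, -3.538944) = (-0.32805, -0.6561, -0.84934656)
c = -0.84934656

-0.84934656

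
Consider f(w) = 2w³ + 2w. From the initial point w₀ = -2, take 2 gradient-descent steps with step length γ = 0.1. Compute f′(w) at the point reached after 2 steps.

f′(w) = 6w² + 2
w₁ = -2 − 0.1·26 = -4.6
w₂ = -4.6 − 0.1·128.96 = -17.496
f′(w) at (-17.496) = 1838.660096

1838.660096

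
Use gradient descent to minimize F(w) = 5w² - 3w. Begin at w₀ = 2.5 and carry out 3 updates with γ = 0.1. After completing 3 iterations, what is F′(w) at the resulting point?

F′(w) = 10w - 3
Step 1: F′(2.5) = 22; w₁ = 2.5 − 0.1·22 = 0.3
Step 2: F′(0.3) = 0; w₂ = 0.3 − 0.1·0 = 0.3
Step 3: F′(0.3) = 0; w₃ = 0.3 − 0.1·0 = 0.3
F′(w) at (0.3) = 0

0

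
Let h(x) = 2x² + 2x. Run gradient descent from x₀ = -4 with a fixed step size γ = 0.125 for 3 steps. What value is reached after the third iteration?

-0.9375

h′(x) = 4x + 2
x₁ = -4 − 0.125·(-14) = -2.25
x₂ = -2.25 − 0.125·(-7) = -1.375
x₃ = -1.375 − 0.125·(-3.5) = -0.9375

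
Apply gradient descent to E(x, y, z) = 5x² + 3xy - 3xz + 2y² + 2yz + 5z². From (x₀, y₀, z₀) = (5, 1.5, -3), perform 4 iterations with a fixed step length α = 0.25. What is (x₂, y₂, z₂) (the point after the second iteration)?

∇E = (10x + 3y - 3z, 3x + 4y + 2z, -3x + 2y + 10z)
Step 1: at (5, 1.5, -3), ∇E = (63.5, 15, -42) → (5, 1.5, -3) − 0.25·(63.5, 15, -42) = (-10.875, -2.25, 7.5)
Step 2: at (-10.875, -2.25, 7.5), ∇E = (-138, -26.625, 103.125) → (-10.875, -2.25, 7.5) − 0.25·(-138, -26.625, 103.125) = (23.625, 4.40625, -18.28125)

(23.625, 4.40625, -18.28125)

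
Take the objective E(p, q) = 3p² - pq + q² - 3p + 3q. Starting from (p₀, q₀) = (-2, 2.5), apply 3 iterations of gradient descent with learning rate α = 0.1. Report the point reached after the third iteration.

∇E = (6p - q - 3, -p + 2q + 3)
Step 1: at (-2, 2.5), ∇E = (-17.5, 10) → (-2, 2.5) − 0.1·(-17.5, 10) = (-0.25, 1.5)
Step 2: at (-0.25, 1.5), ∇E = (-6, 6.25) → (-0.25, 1.5) − 0.1·(-6, 6.25) = (0.35, 0.875)
Step 3: at (0.35, 0.875), ∇E = (-1.775, 4.4) → (0.35, 0.875) − 0.1·(-1.775, 4.4) = (0.5275, 0.435)

(0.5275, 0.435)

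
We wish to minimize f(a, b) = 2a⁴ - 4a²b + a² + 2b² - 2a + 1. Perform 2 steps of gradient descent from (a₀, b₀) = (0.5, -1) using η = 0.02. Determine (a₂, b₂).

∇f = (8a³ - 8ab + 2a - 2, -4a² + 4b)
Step 1: at (0.5, -1), ∇f = (4, -5) → (0.5, -1) − 0.02·(4, -5) = (0.42, -0.9)
Step 2: at (0.42, -0.9), ∇f = (2.456704, -4.3056) → (0.42, -0.9) − 0.02·(2.456704, -4.3056) = (0.37086592, -0.813888)

(0.37086592, -0.813888)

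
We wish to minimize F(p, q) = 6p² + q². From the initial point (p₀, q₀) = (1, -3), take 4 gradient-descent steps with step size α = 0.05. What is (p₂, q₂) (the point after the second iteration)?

(0.16, -2.43)

∇F = (12p, 2q)
Step 1: at (1, -3), ∇F = (12, -6) → (1, -3) − 0.05·(12, -6) = (0.4, -2.7)
Step 2: at (0.4, -2.7), ∇F = (4.8, -5.4) → (0.4, -2.7) − 0.05·(4.8, -5.4) = (0.16, -2.43)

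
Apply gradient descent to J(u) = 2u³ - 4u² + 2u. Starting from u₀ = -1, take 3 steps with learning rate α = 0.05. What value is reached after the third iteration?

-8.9995392

J′(u) = 6u² - 8u + 2
Step 1: J′(-1) = 16; u₁ = -1 − 0.05·16 = -1.8
Step 2: J′(-1.8) = 35.84; u₂ = -1.8 − 0.05·35.84 = -3.592
Step 3: J′(-3.592) = 108.150784; u₃ = -3.592 − 0.05·108.150784 = -8.9995392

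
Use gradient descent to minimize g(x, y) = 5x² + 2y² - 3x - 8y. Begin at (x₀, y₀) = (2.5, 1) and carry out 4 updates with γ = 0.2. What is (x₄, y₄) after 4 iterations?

∇g = (10x - 3, 4y - 8)
Step 1: at (2.5, 1), ∇g = (22, -4) → (2.5, 1) − 0.2·(22, -4) = (-1.9, 1.8)
Step 2: at (-1.9, 1.8), ∇g = (-22, -0.8) → (-1.9, 1.8) − 0.2·(-22, -0.8) = (2.5, 1.96)
Step 3: at (2.5, 1.96), ∇g = (22, -0.16) → (2.5, 1.96) − 0.2·(22, -0.16) = (-1.9, 1.992)
Step 4: at (-1.9, 1.992), ∇g = (-22, -0.032) → (-1.9, 1.992) − 0.2·(-22, -0.032) = (2.5, 1.9984)

(2.5, 1.9984)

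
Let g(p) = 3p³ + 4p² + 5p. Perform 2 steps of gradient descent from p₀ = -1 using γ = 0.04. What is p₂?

-1.596736

g′(p) = 9p² + 8p + 5
p₁ = -1 − 0.04·6 = -1.24
p₂ = -1.24 − 0.04·8.9184 = -1.596736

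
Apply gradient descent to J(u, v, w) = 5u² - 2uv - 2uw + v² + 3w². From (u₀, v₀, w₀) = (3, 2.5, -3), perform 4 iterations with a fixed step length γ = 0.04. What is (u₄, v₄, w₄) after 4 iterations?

∇J = (10u - 2v - 2w, -2u + 2v, -2u + 6w)
(u₁, v₁, w₁) = (3, 2.5, -3) − 0.04·(31, -1, -24) = (1.76, 2.54, -2.04)
(u₂, v₂, w₂) = (1.76, 2.54, -2.04) − 0.04·(16.6, 1.56, -15.76) = (1.096, 2.4776, -1.4096)
(u₃, v₃, w₃) = (1.096, 2.4776, -1.4096) − 0.04·(8.824, 2.7632, -10.6496) = (0.74304, 2.367072, -0.983616)
(u₄, v₄, w₄) = (0.74304, 2.367072, -0.983616) − 0.04·(4.663488, 3.248064, -7.387776) = (0.55650048, 2.23714944, -0.68810496)

(0.55650048, 2.23714944, -0.68810496)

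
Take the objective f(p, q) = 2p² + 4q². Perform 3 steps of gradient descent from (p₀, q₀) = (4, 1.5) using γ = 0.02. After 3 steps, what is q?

0.889056

∇f = (4p, 8q)
(p₁, q₁) = (4, 1.5) − 0.02·(16, 12) = (3.68, 1.26)
(p₂, q₂) = (3.68, 1.26) − 0.02·(14.72, 10.08) = (3.3856, 1.0584)
(p₃, q₃) = (3.3856, 1.0584) − 0.02·(13.5424, 8.4672) = (3.114752, 0.889056)
q = 0.889056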